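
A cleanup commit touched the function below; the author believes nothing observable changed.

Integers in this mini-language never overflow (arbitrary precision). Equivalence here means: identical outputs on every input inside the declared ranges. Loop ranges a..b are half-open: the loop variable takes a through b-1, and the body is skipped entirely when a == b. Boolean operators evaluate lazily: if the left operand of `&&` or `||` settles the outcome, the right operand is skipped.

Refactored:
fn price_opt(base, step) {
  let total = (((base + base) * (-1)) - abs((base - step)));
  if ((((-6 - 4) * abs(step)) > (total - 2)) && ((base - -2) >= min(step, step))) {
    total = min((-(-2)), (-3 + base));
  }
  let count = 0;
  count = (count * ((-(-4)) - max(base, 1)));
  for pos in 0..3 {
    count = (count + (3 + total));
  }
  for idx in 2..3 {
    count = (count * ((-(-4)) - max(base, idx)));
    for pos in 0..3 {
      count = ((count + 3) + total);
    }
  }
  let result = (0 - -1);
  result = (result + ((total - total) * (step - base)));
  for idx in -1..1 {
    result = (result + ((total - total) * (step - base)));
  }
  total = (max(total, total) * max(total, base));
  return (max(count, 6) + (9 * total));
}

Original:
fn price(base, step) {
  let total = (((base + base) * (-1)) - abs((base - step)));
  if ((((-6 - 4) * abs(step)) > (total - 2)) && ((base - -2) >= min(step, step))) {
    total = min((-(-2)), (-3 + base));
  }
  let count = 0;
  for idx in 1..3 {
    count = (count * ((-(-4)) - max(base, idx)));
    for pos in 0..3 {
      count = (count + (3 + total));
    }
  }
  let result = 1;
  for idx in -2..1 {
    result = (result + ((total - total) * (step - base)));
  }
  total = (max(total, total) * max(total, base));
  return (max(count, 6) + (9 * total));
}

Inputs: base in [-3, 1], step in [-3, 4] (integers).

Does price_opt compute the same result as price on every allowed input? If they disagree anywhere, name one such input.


This is a faithful refactor — loop structure differs, min/max/abs usage differs, statement counts differ, constant usage differs, arithmetic usage differs, but the computed results match everywhere.
As a probe, take base=1, step=3: price runs total becomes -4; next ((((-6 - 4) * abs(step)) > (total - 2)) && ((base - -2) >= min(step, step))) evaluates to false; next count becomes 0; next at idx=1:; next count becomes 0; next at pos=0:; next count becomes -1; next at pos=1:; next count becomes -2; next at pos=2:; next count becomes -3; next at idx=2:; next count becomes -6; next at pos=0:; next count becomes -7; next at pos=1:; next count becomes -8; next at pos=2:; next count becomes -9; next result becomes 1; next at idx=-2:; next result becomes 1; next at idx=-1:; next result becomes 1; next at idx=0:; next result becomes 1; next total becomes -4; next final value -30; price_opt runs total becomes -4; next ((((-6 - 4) * abs(step)) > (total - 2)) && ((base - -2) >= min(step, step))) evaluates to false; next count becomes 0; next count becomes 0; next at pos=0:; next count becomes -1; next at pos=1:; next count becomes -2; next at pos=2:; next count becomes -3; next at idx=2:; next count becomes -6; next at pos=0:; next count becomes -7; next at pos=1:; next count becomes -8; next at pos=2:; next count becomes -9; next result becomes 1; next result becomes 1; next at idx=-1:; next result becomes 1; next at idx=0:; next result becomes 1; next total becomes -4; next final value -30; both end at -30.
Sweeping the whole domain (40 inputs) finds no disagreement.
verdict: equivalent


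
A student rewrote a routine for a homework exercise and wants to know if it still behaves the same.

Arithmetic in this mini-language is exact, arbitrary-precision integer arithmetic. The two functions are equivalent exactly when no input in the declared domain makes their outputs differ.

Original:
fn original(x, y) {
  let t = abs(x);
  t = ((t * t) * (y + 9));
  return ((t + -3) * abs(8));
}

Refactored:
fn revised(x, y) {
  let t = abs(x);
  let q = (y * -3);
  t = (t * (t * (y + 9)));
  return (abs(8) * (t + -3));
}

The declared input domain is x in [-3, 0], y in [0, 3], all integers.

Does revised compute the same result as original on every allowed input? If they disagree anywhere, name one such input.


Among the additions is an assignment to `q` whose value nothing reads, and its value is discarded.
Spot check at x=-2, y=2 — original: t = 2; t = 44; return 328. revised: t = 2; q = -6; t = 44; return 328. Both give 328.
Across all 16 domain points the two functions coincide.
verdict: equivalent


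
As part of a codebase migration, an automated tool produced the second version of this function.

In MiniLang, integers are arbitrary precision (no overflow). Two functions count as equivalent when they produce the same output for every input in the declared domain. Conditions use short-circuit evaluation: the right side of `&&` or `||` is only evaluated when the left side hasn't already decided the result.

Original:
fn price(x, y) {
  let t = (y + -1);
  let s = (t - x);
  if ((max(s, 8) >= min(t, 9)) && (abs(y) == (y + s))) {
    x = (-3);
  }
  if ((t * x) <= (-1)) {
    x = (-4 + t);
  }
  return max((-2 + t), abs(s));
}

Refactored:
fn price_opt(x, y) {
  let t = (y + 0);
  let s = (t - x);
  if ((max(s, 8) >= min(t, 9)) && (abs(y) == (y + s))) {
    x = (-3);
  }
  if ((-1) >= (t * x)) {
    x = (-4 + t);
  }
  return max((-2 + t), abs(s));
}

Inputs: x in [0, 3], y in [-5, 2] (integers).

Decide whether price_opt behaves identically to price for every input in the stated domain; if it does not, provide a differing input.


These are not equivalent — on x=0, y=-5 the outputs split (6 vs 5).
price: t = -6; s = -6; ((max(s, 8) >= min(t, 9)) && (abs(y) == (y + s))) -> false; ((t * x) <= (-1)) -> false; return 6
price_opt: t = -5; s = -5; ((max(s, 8) >= min(t, 9)) && (abs(y) == (y + s))) -> false; ((-1) >= (t * x)) -> false; return 5
verdict: not equivalent; witness: x=0, y=-5


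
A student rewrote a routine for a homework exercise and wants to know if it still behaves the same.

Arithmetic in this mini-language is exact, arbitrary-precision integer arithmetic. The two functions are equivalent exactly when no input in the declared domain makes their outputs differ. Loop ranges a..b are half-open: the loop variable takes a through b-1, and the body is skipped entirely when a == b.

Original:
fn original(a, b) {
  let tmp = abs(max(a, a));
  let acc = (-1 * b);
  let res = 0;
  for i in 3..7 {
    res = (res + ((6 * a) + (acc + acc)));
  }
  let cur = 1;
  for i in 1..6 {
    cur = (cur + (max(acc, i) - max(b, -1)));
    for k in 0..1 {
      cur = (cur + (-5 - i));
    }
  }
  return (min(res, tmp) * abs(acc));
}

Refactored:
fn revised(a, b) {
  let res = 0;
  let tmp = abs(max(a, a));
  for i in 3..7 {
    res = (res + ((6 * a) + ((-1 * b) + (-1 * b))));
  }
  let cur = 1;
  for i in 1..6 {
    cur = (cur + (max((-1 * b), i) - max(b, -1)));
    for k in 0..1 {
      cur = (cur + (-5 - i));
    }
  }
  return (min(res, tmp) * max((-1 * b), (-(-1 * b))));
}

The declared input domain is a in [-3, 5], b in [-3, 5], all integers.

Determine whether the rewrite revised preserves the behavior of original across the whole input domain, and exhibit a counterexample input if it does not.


Differences: local variable names differ; constant usage differs; arithmetic usage differs; statement counts differ; min/max/abs usage differs — yet all 81 inputs agree.
verdict: equivalent


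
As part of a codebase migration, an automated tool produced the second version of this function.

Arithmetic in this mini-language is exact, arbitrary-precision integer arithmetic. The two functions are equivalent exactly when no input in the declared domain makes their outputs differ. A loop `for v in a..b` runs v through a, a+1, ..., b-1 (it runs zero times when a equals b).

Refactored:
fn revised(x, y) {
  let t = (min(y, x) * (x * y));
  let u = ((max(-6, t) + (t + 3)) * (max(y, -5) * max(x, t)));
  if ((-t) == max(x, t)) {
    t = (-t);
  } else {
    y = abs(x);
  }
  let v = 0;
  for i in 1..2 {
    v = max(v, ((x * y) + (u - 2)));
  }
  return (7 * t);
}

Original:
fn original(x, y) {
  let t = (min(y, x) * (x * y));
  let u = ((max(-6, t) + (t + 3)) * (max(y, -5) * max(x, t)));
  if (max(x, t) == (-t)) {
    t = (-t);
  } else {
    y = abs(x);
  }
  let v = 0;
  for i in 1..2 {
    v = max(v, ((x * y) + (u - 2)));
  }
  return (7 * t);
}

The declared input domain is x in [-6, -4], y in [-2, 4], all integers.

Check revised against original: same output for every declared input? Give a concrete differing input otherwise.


Side by side, the visible changes include: same computation, different form.
Spot check at x=-6, y=-1 — original: t becomes -36; next u becomes -234; next (max(x, t) == (-t)) evaluates to false; next y becomes 6; next v becomes 0; next at i=1:; next v becomes 0; next final value -252. revised: t becomes -36; next u becomes -234; next ((-t) == max(x, t)) evaluates to false; next y becomes 6; next v becomes 0; next at i=1:; next v becomes 0; next final value -252. Both give -252.
Every one of the 21 inputs gives matching results.
verdict: equivalent


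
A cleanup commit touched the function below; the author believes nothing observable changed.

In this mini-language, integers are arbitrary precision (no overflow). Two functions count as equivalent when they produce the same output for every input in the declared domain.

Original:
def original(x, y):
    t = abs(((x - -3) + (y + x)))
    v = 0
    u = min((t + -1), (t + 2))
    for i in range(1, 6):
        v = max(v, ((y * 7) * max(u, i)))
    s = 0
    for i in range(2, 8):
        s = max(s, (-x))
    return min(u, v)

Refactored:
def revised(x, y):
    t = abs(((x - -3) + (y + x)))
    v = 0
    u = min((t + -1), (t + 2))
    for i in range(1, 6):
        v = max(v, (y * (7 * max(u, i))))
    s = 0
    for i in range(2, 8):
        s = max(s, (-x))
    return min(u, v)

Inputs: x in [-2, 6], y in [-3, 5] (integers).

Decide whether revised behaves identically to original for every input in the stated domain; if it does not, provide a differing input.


The two versions differ — the changes include same computation, different form.
Spot check at x=2, y=3 — original: t := 10 | v := 0 | u := 9 | iter i=1: | v := 189 | iter i=2: | v := 189 | iter i=3: | v := 189 | iter i=4: | v := 189 | iter i=5: | v := 189 | s := 0 | iter i=2: | s := 0 | iter i=3: | s := 0 | iter i=4: | s := 0 | iter i=5: | s := 0 | iter i=6: | s := 0 | iter i=7: | s := 0 | result 9. revised: t := 10 | v := 0 | u := 9 | iter i=1: | v := 189 | iter i=2: | v := 189 | iter i=3: | v := 189 | iter i=4: | v := 189 | iter i=5: | v := 189 | s := 0 | iter i=2: | s := 0 | iter i=3: | s := 0 | iter i=4: | s := 0 | iter i=5: | s := 0 | iter i=6: | s := 0 | iter i=7: | s := 0 | result 9. Both give 9.
Every one of the 81 inputs gives matching results.
verdict: equivalent


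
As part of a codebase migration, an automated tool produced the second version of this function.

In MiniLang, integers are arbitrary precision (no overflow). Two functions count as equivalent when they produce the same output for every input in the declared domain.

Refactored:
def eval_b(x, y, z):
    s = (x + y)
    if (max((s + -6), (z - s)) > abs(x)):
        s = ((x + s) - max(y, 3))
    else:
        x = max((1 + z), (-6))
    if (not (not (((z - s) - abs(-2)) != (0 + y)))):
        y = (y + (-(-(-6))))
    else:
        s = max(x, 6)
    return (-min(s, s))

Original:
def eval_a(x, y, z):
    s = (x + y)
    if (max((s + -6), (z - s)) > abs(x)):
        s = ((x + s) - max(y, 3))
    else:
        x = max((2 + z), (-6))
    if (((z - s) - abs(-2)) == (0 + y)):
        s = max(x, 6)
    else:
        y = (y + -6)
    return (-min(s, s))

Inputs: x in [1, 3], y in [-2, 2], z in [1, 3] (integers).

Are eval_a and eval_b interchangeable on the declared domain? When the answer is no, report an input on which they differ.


The suspicious edit (`2` became `1`) never changes the result for any input inside the declared domain.
As a probe, take x=3, y=1, z=3: eval_a runs s = 4; (max((s + -6), (z - s)) > abs(x)) -> false; x = 5; (((z - s) - abs(-2)) == (0 + y)) -> false; y = -5; return -4; eval_b runs s = 4; (max((s + -6), (z - s)) > abs(x)) -> false; x = 4; (not (not (((z - s) - abs(-2)) != (0 + y)))) -> true; y = -5; return -4; both end at -4.
An exhaustive pass over the 45 declared inputs shows identical outputs.
verdict: equivalent


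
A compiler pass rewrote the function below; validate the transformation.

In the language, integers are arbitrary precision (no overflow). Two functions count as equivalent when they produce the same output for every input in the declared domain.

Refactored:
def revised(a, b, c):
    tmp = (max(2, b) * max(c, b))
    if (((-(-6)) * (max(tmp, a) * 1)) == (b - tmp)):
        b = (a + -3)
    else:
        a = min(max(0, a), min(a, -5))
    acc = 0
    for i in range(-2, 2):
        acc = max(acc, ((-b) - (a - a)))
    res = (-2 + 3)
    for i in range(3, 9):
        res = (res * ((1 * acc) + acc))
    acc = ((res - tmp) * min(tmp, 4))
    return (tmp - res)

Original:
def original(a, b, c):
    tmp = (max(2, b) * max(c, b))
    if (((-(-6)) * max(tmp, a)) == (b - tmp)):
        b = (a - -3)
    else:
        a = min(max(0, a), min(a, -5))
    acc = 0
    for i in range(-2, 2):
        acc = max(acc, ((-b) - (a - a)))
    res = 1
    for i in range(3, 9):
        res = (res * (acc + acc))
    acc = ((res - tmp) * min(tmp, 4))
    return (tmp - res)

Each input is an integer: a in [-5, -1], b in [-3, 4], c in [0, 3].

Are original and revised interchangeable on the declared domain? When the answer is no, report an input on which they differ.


These are not equivalent — on a=-5, b=0, c=0 the outputs split (-4096 vs -16777216).
original: tmp = 0; (((-(-6)) * max(tmp, a)) == (b - tmp)) -> true; b = -2; acc = 0; [i=-2]; acc = 2; [i=-1]; acc = 2; [i=0]; acc = 2; [i=1]; acc = 2; res = 1; [i=3]; res = 4; [i=4]; res = 16; [i=5]; res = 64; [i=6]; res = 256; [i=7]; res = 1024; [i=8]; res = 4096; acc = 0; return -4096
revised: tmp = 0; (((-(-6)) * (max(tmp, a) * 1)) == (b - tmp)) -> true; b = -8; acc = 0; [i=-2]; acc = 8; [i=-1]; acc = 8; [i=0]; acc = 8; [i=1]; acc = 8; res = 1; [i=3]; res = 16; [i=4]; res = 256; [i=5]; res = 4096; [i=6]; res = 65536; [i=7]; res = 1048576; [i=8]; res = 16777216; acc = 0; return -16777216
verdict: not equivalent; witness: a=-5, b=0, c=0


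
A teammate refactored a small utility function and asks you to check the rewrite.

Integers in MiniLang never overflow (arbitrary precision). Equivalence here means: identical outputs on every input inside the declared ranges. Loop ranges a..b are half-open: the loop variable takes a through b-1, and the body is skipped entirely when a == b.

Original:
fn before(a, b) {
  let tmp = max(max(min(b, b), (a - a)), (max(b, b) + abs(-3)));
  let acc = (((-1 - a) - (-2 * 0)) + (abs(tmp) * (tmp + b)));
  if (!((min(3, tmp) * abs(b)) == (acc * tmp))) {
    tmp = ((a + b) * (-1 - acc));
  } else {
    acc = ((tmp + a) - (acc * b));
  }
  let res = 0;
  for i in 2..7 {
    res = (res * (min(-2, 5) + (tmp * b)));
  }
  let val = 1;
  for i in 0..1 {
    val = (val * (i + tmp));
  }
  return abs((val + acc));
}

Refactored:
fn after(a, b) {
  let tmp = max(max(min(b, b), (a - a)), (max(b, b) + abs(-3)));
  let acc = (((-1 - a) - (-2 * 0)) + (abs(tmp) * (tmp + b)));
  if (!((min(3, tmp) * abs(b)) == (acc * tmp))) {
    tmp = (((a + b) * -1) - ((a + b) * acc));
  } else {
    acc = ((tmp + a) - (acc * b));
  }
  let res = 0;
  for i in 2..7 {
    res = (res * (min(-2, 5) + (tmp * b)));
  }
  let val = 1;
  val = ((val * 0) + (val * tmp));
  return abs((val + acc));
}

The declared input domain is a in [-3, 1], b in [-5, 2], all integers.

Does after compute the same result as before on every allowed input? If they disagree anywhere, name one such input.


Side by side, the visible changes include: constant usage differs; also statement counts differ; also loop structure differs; also arithmetic usage differs.
One worked example (a=-1, b=-2) — before: tmp=1, then acc=-1, then (!((min(3, tmp) * abs(b)) == (acc * tmp))) is true, then tmp=0, then res=0, then (i=2), then res=0, then (i=3), then res=0, then (i=4), then res=0, then (i=5), then res=0, then (i=6), then res=0, then val=1, then (i=0), then val=0, then returns 1; after: tmp=1, then acc=-1, then (!((min(3, tmp) * abs(b)) == (acc * tmp))) is true, then tmp=0, then res=0, then (i=2), then res=0, then (i=3), then res=0, then (i=4), then res=0, then (i=5), then res=0, then (i=6), then res=0, then val=1, then val=0, then returns 1; agreement on 1.
An exhaustive pass over the 40 declared inputs shows identical outputs.
verdict: equivalent


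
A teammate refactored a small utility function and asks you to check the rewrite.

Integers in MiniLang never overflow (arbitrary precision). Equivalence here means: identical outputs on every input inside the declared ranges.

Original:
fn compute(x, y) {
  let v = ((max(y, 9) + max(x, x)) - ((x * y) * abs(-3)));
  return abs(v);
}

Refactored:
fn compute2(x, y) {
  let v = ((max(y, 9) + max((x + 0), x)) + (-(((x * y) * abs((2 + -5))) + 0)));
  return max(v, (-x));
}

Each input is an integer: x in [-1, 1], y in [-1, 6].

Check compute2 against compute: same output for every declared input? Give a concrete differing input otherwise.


Try x=1, y=4.
compute: v = -2; return 2
compute2: v = -2; return -1
2 against -1: the behavior changed.
verdict: not equivalent; witness: x=1, y=4


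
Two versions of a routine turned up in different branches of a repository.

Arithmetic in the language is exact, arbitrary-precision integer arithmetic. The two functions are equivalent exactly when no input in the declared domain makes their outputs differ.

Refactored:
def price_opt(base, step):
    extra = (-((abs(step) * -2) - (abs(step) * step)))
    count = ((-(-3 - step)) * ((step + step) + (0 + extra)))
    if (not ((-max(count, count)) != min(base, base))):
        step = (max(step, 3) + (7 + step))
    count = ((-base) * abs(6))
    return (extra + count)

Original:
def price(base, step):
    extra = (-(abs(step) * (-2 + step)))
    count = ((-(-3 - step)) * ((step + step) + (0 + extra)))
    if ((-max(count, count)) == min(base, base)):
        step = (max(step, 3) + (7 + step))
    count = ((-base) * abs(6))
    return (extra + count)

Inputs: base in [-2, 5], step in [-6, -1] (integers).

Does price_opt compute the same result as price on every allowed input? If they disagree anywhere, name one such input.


These are not equivalent — on base=-2, step=-6 the outputs split (60 vs -12).
price: extra := 48 | count := -108 | ((-max(count, count)) == min(base, base)): false | count := 12 | result 60
price_opt: extra := -24 | count := 108 | (not ((-max(count, count)) != min(base, base))): false | count := 12 | result -12
verdict: not equivalent; witness: base=-2, step=-6


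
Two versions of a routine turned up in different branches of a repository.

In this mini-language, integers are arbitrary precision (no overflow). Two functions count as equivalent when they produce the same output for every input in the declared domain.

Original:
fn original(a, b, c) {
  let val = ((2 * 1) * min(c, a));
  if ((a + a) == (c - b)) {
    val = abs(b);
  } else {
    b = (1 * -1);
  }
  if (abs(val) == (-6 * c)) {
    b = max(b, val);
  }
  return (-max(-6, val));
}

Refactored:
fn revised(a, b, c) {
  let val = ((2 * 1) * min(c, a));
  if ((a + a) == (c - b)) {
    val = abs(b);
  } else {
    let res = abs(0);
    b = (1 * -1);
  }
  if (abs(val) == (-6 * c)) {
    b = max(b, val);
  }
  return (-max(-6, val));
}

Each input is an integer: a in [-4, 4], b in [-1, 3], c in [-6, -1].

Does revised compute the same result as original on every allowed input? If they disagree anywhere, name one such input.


The two are interchangeable: local variable names differ, constant usage differs, min/max/abs usage differs, statement counts differ, and every declared input agrees.
Spot check at a=3, b=1, c=-2 — original: val=-4, then ((a + a) == (c - b)) is false, then b=-1, then (abs(val) == (-6 * c)) is false, then returns 4. revised: val=-4, then ((a + a) == (c - b)) is false, then res=0, then b=-1, then (abs(val) == (-6 * c)) is false, then returns 4. Both give 4.
Checked all 270 inputs in the declared domain: the outputs agree on every one.
verdict: equivalent


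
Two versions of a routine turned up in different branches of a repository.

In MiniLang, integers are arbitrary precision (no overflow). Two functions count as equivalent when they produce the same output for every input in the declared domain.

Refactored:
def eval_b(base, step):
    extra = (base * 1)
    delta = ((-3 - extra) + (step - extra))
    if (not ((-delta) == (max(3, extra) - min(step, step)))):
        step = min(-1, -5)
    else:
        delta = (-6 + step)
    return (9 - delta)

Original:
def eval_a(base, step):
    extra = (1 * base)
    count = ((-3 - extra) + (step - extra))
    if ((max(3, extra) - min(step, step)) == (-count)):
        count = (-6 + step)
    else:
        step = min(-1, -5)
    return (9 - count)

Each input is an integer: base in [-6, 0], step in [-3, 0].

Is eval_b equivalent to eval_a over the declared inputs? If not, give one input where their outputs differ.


The two are interchangeable: local variable names differ; also boolean connective usage differs, and every declared input agrees.
As a probe, take base=0, step=0: eval_a runs extra = 0; count = -3; ((max(3, extra) - min(step, step)) == (-count)) -> true; count = -6; return 15; eval_b runs extra = 0; delta = -3; (not ((-delta) == (max(3, extra) - min(step, step)))) -> false; delta = -6; return 15; both end at 15.
Checked all 28 inputs in the declared domain: the outputs agree on every one.
verdict: equivalent


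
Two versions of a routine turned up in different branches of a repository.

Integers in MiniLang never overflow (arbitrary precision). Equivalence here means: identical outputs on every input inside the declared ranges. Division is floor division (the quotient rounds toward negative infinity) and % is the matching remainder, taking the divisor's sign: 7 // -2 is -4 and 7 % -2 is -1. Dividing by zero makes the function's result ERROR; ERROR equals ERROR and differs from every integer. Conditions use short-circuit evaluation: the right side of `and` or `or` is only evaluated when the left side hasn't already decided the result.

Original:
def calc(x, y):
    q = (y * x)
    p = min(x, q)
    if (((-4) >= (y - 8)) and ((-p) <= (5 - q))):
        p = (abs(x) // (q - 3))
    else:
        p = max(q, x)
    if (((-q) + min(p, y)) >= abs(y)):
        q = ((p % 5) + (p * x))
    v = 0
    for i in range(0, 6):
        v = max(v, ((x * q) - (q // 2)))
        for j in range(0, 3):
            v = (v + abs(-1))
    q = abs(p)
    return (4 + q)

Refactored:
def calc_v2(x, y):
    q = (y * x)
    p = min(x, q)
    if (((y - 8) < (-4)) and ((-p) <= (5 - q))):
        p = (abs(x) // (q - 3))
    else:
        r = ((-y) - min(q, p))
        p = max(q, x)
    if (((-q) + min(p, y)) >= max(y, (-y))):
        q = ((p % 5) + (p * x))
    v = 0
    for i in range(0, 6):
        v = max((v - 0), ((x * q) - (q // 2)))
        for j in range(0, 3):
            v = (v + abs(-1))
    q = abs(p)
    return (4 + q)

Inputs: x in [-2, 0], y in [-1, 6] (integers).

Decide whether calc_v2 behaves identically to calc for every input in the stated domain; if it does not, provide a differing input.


Input x=-2, y=4: 5 from calc versus 6 from calc_v2.
verdict: not equivalent; witness: x=-2, y=4


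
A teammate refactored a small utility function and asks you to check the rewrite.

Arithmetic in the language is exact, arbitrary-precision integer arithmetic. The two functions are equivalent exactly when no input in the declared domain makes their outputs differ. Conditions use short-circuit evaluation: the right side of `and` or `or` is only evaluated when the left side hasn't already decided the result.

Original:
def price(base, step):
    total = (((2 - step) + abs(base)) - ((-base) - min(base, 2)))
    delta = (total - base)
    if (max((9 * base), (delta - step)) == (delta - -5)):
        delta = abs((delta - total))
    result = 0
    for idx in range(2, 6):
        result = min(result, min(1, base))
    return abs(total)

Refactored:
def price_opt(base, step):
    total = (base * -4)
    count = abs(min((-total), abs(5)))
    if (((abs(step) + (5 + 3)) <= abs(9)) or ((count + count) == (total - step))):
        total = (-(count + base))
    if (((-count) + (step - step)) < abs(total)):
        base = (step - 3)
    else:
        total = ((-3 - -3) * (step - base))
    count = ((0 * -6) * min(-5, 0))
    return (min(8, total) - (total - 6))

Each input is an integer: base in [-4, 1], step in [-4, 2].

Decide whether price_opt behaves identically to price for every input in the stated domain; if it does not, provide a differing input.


Consider the input base=-4, step=-4.
price: total := 2 | delta := 6 | (max((9 * base), (delta - step)) == (delta - -5)): false | result := 0 | iter idx=2: | result := -4 | iter idx=3: | result := -4 | iter idx=4: | result := -4 | iter idx=5: | result := -4 | result 2
price_opt: total := 16 | count := 16 | (((abs(step) + (5 + 3)) <= abs(9)) or ((count + count) == (total - step))): false | (((-count) + (step - step)) < abs(total)): true | base := -7 | count := 0 | result -2
2 and -2 differ, so these are not the same function on this domain.
verdict: not equivalent; witness: base=-4, step=-4


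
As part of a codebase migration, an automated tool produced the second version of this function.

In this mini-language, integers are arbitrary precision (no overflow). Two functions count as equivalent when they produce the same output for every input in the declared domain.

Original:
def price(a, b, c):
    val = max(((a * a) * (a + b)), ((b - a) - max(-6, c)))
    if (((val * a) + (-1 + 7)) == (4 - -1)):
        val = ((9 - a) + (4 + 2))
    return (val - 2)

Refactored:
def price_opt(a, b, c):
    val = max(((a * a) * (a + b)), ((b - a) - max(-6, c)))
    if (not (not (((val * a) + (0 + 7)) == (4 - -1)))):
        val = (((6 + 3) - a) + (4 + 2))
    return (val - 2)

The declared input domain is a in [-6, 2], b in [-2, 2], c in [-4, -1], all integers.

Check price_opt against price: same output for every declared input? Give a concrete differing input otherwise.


Run the pair on a=-2, b=-2, c=-1.
price: val = 1; (((val * a) + (-1 + 7)) == (4 - -1)) -> false; return -1
price_opt: val = 1; (not (not (((val * a) + (0 + 7)) == (4 - -1)))) -> true; val = 17; return 15
-1 != 15, so the rewrite changes behavior.
verdict: not equivalent; witness: a=-2, b=-2, c=-1


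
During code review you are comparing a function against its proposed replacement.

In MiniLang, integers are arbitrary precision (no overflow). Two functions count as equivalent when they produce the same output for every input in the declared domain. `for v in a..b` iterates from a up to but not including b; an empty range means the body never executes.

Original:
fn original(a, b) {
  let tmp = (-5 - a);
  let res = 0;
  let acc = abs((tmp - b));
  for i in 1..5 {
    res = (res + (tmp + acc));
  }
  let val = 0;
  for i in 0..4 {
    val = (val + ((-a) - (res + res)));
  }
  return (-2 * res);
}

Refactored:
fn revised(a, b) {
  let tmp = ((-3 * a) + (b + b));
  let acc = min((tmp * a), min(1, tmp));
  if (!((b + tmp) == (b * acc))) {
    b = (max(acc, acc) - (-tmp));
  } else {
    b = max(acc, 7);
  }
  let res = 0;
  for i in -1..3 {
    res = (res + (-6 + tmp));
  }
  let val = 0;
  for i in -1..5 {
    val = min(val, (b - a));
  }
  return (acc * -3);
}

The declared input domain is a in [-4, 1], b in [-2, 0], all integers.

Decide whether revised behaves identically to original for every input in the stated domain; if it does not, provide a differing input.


On input a=-4, b=-2, original returns 0 while revised returns 96.
verdict: not equivalent; witness: a=-4, b=-2


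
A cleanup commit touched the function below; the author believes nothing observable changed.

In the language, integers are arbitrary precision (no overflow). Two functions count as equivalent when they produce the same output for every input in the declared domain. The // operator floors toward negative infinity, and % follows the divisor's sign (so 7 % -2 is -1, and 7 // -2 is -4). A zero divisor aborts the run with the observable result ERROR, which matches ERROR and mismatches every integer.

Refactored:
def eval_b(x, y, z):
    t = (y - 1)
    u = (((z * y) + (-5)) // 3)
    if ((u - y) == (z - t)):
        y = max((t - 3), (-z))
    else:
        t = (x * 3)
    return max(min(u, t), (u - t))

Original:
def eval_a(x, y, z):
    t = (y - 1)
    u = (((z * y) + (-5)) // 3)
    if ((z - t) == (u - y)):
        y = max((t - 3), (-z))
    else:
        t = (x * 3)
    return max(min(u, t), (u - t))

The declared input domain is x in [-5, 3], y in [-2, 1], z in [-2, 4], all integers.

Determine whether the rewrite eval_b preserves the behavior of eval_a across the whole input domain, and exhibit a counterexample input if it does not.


Comparing the listings, the differences include: same computation, different form.
Tracing x=3, y=-1, z=4: eval_a: t=-2, then u=-3, then ((z - t) == (u - y)) is false, then t=9, then returns -3 | eval_b: t=-2, then u=-3, then ((u - y) == (z - t)) is false, then t=9, then returns -3 — matching result -3.
Checked all 252 inputs in the declared domain: the outputs agree on every one.
verdict: equivalent


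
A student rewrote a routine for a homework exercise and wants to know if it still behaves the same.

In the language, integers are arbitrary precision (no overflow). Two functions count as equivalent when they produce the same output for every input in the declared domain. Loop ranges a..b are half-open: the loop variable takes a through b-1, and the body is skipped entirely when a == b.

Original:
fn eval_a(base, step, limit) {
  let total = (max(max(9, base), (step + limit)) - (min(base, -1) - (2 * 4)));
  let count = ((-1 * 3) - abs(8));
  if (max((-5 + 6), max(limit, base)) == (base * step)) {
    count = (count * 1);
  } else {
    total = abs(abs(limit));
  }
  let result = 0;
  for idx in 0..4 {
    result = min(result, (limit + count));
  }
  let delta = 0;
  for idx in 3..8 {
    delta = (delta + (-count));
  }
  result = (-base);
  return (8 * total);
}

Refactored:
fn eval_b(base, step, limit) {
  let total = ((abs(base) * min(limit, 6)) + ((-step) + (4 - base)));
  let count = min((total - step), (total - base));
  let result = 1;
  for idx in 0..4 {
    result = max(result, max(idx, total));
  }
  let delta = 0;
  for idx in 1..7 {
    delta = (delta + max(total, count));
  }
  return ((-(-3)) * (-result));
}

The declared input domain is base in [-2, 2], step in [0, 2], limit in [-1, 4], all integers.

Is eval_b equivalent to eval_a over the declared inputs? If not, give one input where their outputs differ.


The rewrite breaks on base=-2, step=0, limit=-1, where the results are 8 and -12.
eval_a: total := 19 | count := -11 | (max((-5 + 6), max(limit, base)) == (base * step)): false | total := 1 | result := 0 | iter idx=0: | result := -12 | iter idx=1: | result := -12 | iter idx=2: | result := -12 | iter idx=3: | result := -12 | delta := 0 | iter idx=3: | delta := 11 | iter idx=4: | delta := 22 | iter idx=5: | delta := 33 | iter idx=6: | delta := 44 | iter idx=7: | delta := 55 | result := 2 | result 8
eval_b: total := 4 | count := 4 | result := 1 | iter idx=0: | result := 4 | iter idx=1: | result := 4 | iter idx=2: | result := 4 | iter idx=3: | result := 4 | delta := 0 | iter idx=1: | delta := 4 | iter idx=2: | delta := 8 | iter idx=3: | delta := 12 | iter idx=4: | delta := 16 | iter idx=5: | delta := 20 | iter idx=6: | delta := 24 | result -12
verdict: not equivalent; witness: base=-2, step=0, limit=-1


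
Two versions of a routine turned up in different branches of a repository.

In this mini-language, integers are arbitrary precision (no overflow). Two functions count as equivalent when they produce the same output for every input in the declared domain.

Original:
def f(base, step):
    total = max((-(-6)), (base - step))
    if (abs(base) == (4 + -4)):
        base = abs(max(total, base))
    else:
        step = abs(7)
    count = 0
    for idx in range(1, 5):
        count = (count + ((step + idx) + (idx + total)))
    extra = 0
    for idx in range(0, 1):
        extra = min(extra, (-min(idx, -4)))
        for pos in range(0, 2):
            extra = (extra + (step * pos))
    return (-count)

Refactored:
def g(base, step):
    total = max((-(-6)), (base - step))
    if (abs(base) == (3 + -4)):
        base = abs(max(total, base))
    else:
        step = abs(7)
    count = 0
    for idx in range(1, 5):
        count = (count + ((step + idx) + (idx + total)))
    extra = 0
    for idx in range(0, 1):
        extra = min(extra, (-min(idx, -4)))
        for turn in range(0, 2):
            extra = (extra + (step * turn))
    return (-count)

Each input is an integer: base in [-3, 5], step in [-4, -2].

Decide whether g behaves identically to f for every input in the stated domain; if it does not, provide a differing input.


Take base=0, step=-4.
f: total := 6 | (abs(base) == (4 + -4)): true | base := 6 | count := 0 | iter idx=1: | count := 4 | iter idx=2: | count := 10 | iter idx=3: | count := 18 | iter idx=4: | count := 28 | extra := 0 | iter idx=0: | extra := 0 | iter pos=0: | extra := 0 | iter pos=1: | extra := -4 | result -28
g: total := 6 | (abs(base) == (3 + -4)): false | step := 7 | count := 0 | iter idx=1: | count := 15 | iter idx=2: | count := 32 | iter idx=3: | count := 51 | iter idx=4: | count := 72 | extra := 0 | iter idx=0: | extra := 0 | iter turn=0: | extra := 0 | iter turn=1: | extra := 7 | result -72
-28 vs -72 — the two versions disagree here.
verdict: not equivalent; witness: base=0, step=-4


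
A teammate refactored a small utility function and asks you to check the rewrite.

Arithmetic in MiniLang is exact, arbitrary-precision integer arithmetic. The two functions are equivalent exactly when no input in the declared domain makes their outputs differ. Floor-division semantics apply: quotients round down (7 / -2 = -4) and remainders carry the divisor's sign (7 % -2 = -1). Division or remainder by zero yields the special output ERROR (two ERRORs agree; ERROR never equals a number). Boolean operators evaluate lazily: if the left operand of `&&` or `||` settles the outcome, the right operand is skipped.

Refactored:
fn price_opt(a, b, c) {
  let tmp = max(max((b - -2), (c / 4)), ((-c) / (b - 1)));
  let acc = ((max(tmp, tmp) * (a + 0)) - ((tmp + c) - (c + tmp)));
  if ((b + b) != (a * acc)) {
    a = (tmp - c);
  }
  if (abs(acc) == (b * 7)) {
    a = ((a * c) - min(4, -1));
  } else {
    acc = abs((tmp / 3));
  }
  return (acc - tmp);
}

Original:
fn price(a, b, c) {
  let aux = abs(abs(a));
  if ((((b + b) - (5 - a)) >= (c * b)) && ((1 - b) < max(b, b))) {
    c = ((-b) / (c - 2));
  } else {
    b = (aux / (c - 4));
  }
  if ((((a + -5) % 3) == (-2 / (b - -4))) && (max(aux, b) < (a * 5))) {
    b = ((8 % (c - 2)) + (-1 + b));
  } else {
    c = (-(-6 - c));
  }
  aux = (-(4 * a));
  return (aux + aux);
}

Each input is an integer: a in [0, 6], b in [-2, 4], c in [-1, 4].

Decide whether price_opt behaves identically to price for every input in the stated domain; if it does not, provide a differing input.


There is a counterexample at a=0, b=-2, c=3: 0 on one side, -1 on the other.
price: aux := 0 | ((((b + b) - (5 - a)) >= (c * b)) && ((1 - b) < max(b, b))): false | b := 0 | ((((a + -5) % 3) == (-2 / (b - -4))) && (max(aux, b) < (a * 5))): false | c := 9 | aux := 0 | result 0
price_opt: tmp := 1 | acc := 0 | ((b + b) != (a * acc)): true | a := -2 | (abs(acc) == (b * 7)): false | acc := 0 | result -1
verdict: not equivalent; witness: a=0, b=-2, c=3


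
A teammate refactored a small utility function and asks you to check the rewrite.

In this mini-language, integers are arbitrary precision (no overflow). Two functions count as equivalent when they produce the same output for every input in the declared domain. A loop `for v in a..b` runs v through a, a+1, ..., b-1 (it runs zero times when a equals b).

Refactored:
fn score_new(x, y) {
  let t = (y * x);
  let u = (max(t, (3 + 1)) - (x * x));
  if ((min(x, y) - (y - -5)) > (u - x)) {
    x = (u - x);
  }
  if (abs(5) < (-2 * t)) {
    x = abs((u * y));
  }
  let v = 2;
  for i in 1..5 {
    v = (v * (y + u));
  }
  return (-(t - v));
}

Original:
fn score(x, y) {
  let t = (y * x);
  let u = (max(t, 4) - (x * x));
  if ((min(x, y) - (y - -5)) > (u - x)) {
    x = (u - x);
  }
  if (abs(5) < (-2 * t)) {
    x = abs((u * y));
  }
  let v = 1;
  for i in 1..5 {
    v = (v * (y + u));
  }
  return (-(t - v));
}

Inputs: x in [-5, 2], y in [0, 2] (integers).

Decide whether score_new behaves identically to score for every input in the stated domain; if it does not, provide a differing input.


x=-5, y=0 yields 194481 from score but 388962 from score_new.
verdict: not equivalent; witness: x=-5, y=0


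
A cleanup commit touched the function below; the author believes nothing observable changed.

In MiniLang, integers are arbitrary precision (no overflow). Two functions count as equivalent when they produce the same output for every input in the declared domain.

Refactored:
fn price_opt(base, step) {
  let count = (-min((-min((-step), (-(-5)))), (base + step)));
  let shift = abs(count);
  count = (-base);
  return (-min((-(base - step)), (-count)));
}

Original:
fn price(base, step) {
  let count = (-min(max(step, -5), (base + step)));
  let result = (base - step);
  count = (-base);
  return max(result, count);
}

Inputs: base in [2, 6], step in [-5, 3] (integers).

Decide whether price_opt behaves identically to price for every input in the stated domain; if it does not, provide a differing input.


This is a faithful refactor — min/max/abs usage differs, and local variable names differ, but the computed results match everywhere.
Tracing base=5, step=-3: price: count becomes 3; next result becomes 8; next count becomes -5; next final value 8 | price_opt: count becomes 3; next shift becomes 3; next count becomes -5; next final value 8 — matching result 8.
Sweeping the whole domain (45 inputs) finds no disagreement.
verdict: equivalent


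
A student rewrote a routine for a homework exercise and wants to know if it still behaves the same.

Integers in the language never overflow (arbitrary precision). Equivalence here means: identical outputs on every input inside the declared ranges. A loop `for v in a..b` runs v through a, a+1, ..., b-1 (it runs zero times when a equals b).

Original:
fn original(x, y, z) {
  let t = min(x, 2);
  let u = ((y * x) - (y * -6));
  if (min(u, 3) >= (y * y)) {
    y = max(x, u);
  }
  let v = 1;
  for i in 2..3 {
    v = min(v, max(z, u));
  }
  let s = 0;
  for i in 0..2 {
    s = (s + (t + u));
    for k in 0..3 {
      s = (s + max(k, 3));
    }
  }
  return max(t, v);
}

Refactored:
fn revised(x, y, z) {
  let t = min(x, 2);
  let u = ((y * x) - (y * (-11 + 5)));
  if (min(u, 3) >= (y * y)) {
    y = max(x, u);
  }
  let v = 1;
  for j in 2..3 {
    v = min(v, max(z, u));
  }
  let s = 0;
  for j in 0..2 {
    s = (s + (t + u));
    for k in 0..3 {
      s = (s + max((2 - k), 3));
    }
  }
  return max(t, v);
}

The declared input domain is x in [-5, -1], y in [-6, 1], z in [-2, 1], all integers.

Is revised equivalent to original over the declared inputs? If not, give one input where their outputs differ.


Differences: arithmetic usage differs, local variable names differ, constant usage differs — yet all 160 inputs agree.
verdict: equivalent


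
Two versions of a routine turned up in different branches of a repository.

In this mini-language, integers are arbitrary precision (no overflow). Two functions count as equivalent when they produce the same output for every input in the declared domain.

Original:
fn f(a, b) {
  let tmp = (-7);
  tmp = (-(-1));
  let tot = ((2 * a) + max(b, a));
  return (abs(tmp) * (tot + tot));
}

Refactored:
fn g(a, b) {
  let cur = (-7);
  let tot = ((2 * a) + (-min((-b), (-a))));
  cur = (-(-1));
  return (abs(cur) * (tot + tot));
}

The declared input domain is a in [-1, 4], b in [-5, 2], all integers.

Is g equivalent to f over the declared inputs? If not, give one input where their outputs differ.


Differences: local variable names differ; and min/max/abs usage differs — yet all 48 inputs agree.
verdict: equivalent
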